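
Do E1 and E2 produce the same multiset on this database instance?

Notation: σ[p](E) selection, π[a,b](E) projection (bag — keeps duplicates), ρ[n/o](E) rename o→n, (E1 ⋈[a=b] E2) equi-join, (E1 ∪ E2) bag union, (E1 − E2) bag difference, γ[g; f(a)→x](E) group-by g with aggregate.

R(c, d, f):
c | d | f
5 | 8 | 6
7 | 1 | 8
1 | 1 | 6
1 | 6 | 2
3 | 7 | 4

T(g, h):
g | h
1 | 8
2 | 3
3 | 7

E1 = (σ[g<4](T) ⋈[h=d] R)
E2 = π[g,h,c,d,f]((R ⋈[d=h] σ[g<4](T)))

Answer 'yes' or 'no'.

E1 subexpression sizes:
  T → 3
  σ[g<4](T) → 3
  R → 5
  (σ[g<4](T) ⋈[h=d] R) → 2
E2 subexpression sizes:
  R → 5
  T → 3
  σ[g<4](T) → 3
  (R ⋈[d=h] σ[g<4](T)) → 2
  π[g,h,c,d,f]((R ⋈[d=h] σ[g<4](T))) → 2

E1 and E2 produce the same multiset:
g | h | c | d | f
1 | 8 | 5 | 8 | 6
3 | 7 | 3 | 7 | 4

yes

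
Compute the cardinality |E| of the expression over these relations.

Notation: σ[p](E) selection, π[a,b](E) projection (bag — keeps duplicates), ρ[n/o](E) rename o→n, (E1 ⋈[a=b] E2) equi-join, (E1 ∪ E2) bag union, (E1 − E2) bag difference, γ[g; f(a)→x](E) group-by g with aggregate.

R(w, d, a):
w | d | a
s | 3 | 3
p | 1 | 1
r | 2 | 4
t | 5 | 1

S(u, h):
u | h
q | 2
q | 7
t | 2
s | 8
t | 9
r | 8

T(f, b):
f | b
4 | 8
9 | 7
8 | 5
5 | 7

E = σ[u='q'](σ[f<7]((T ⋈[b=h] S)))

Subexpression sizes:
  T → 4
  S → 6
  (T ⋈[b=h] S) → 4
  σ[f<7]((T ⋈[b=h] S)) → 3
  σ[u='q'](σ[f<7]((T ⋈[b=h] S))) → 1

|E| = 1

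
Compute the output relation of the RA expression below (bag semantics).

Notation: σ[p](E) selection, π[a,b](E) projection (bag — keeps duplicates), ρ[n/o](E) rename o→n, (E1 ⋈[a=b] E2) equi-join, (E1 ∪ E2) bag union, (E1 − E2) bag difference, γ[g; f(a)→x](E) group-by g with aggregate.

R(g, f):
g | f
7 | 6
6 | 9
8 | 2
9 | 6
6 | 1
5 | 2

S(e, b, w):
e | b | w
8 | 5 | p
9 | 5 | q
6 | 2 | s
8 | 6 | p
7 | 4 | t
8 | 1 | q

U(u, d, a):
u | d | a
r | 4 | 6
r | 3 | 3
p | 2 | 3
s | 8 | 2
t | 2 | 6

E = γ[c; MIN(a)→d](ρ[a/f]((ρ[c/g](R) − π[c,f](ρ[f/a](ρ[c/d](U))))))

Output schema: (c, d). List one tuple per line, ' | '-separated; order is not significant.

Per-node cardinality:
  R → 6
  ρ[c/g](R) → 6
  U → 5
  ρ[c/d](U) → 5
  ρ[f/a](ρ[c/d](U)) → 5
  π[c,f](ρ[f/a](ρ[c/d](U))) → 5
  (ρ[c/g](R) − π[c,f](ρ[f/a](ρ[c/d](U)))) → 5
  ρ[a/f]((ρ[c/g](R) − π[c,f](ρ[f/a](ρ[c/d](U))))) → 5
  γ[c; MIN(a)→d](ρ[a/f]((ρ[c/g](R) − π[c,f](ρ[f/a](ρ[c/d](U)))))) → 4

== RESULT ==
c | d
5 | 2
6 | 1
7 | 6
9 | 6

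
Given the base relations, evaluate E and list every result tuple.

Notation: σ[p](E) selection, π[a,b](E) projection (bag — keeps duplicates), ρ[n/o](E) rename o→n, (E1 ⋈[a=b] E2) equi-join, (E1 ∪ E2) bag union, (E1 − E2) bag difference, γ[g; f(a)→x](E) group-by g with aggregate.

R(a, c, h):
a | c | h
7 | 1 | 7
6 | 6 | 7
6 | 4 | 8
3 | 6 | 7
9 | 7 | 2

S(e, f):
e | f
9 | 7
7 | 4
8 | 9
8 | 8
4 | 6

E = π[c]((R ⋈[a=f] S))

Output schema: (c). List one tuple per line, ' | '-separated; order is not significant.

Row counts bottom-up:
  R → 5
  S → 5
  (R ⋈[a=f] S) → 4
  π[c]((R ⋈[a=f] S)) → 4

== RESULT ==
c
1
4
6
7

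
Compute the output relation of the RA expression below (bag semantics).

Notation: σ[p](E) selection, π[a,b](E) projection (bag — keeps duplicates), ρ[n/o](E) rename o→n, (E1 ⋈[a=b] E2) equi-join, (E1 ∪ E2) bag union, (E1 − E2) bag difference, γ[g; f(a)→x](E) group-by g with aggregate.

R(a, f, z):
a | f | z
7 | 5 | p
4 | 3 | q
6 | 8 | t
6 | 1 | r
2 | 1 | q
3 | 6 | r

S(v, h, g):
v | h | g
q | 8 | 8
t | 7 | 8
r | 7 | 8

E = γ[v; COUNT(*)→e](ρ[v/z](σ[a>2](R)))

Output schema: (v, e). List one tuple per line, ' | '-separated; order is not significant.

Row counts bottom-up:
  R → 6
  σ[a>2](R) → 5
  ρ[v/z](σ[a>2](R)) → 5
  γ[v; COUNT(*)→e](ρ[v/z](σ[a>2](R))) → 4

== RESULT ==
v | e
p | 1
q | 1
r | 2
t | 1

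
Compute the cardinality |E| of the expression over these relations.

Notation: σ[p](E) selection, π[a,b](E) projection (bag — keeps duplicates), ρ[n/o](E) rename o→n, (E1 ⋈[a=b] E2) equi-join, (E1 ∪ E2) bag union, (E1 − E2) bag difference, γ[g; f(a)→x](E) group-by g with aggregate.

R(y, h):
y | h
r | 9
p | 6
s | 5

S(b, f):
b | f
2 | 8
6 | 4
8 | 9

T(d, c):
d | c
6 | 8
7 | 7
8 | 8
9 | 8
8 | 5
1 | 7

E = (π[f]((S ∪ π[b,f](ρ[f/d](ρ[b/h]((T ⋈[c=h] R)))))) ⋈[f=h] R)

Stepwise |·|:
  S → 3
  T → 6
  R → 3
  (T ⋈[c=h] R) → 1
  ρ[b/h]((T ⋈[c=h] R)) → 1
  ρ[f/d](ρ[b/h]((T ⋈[c=h] R))) → 1
  π[b,f](ρ[f/d](ρ[b/h]((T ⋈[c=h] R)))) → 1
  (S ∪ π[b,f](ρ[f/d](ρ[b/h]((T ⋈[c=h] R))))) → 4
  π[f]((S ∪ π[b,f](ρ[f/d](ρ[b/h]((T ⋈[c=h] R)))))) → 4
  R → 3
  (π[f]((S ∪ π[b,f](ρ[f/d](ρ[b/h]((T ⋈[c=h] R)))))) ⋈[f=h] R) → 1

|E| = 1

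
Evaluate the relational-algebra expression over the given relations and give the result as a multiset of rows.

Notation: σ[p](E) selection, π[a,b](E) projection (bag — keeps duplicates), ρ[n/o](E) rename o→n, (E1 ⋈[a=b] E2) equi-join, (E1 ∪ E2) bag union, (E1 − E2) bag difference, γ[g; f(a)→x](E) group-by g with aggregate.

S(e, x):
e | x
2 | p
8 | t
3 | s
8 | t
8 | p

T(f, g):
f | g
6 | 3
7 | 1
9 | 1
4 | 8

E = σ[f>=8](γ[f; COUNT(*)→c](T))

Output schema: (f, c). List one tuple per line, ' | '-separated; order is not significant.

Subexpression sizes:
  T → 4
  γ[f; COUNT(*)→c](T) → 4
  σ[f>=8](γ[f; COUNT(*)→c](T)) → 1

== RESULT ==
f | c
9 | 1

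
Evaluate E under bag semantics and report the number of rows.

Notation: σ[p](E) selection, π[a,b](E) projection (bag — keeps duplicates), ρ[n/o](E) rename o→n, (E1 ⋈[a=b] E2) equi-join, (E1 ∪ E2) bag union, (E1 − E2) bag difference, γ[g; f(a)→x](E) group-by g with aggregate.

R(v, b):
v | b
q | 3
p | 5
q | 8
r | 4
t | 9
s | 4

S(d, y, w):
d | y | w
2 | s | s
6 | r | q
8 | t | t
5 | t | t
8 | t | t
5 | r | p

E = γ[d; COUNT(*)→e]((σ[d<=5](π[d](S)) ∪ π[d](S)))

Subexpression sizes:
  S → 6
  π[d](S) → 6
  σ[d<=5](π[d](S)) → 3
  S → 6
  π[d](S) → 6
  (σ[d<=5](π[d](S)) ∪ π[d](S)) → 9
  γ[d; COUNT(*)→e]((σ[d<=5](π[d](S)) ∪ π[d](S))) → 4

|E| = 4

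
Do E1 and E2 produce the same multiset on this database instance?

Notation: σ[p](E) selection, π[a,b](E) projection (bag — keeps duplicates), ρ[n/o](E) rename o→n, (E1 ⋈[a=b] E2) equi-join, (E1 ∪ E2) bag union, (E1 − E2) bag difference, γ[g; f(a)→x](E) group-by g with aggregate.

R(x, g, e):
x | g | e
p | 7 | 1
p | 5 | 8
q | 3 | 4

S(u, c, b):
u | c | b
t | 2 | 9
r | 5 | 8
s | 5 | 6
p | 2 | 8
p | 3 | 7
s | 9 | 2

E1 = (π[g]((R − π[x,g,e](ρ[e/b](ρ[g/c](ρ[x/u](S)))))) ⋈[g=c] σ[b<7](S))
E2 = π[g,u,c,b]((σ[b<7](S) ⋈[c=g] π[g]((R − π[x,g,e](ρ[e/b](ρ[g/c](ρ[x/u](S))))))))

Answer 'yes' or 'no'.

E1 per-node cardinality:
  R → 3
  S → 6
  ρ[x/u](S) → 6
  ρ[g/c](ρ[x/u](S)) → 6
  ρ[e/b](ρ[g/c](ρ[x/u](S))) → 6
  π[x,g,e](ρ[e/b](ρ[g/c](ρ[x/u](S)))) → 6
  (R − π[x,g,e](ρ[e/b](ρ[g/c](ρ[x/u](S))))) → 3
  π[g]((R − π[x,g,e](ρ[e/b](ρ[g/c](ρ[x/u](S)))))) → 3
  S → 6
  σ[b<7](S) → 2
  (π[g]((R − π[x,g,e](ρ[e/b](ρ[g/c](ρ[x/u](S)))))) ⋈[g=c] σ[b<7](S)) → 1
E2 per-node cardinality:
  S → 6
  σ[b<7](S) → 2
  R → 3
  S → 6
  ρ[x/u](S) → 6
  ρ[g/c](ρ[x/u](S)) → 6
  ρ[e/b](ρ[g/c](ρ[x/u](S))) → 6
  π[x,g,e](ρ[e/b](ρ[g/c](ρ[x/u](S)))) → 6
  (R − π[x,g,e](ρ[e/b](ρ[g/c](ρ[x/u](S))))) → 3
  π[g]((R − π[x,g,e](ρ[e/b](ρ[g/c](ρ[x/u](S)))))) → 3
  (σ[b<7](S) ⋈[c=g] π[g]((R − π[x,g,e](ρ[e/b](ρ[g/c](ρ[x/u](S))))))) → 1
  π[g,u,c,b]((σ[b<7](S) ⋈[c=g] π[g]((R − π[x,g,e](ρ[e/b](ρ[g/c](ρ[x/u](S)))))))) → 1

E1 and E2 produce the same multiset:
g | u | c | b
5 | s | 5 | 6

yes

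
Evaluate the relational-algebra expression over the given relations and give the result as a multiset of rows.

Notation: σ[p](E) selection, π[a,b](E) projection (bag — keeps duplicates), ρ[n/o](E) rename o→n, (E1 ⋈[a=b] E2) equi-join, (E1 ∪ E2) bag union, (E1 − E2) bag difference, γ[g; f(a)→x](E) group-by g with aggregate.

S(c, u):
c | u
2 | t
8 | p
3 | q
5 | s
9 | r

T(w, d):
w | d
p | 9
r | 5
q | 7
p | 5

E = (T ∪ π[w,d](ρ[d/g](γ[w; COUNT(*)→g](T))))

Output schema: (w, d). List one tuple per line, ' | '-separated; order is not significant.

Stepwise |·|:
  T → 4
  T → 4
  γ[w; COUNT(*)→g](T) → 3
  ρ[d/g](γ[w; COUNT(*)→g](T)) → 3
  π[w,d](ρ[d/g](γ[w; COUNT(*)→g](T))) → 3
  (T ∪ π[w,d](ρ[d/g](γ[w; COUNT(*)→g](T)))) → 7

== RESULT ==
w | d
p | 2
p | 5
p | 9
q | 1
q | 7
r | 1
r | 5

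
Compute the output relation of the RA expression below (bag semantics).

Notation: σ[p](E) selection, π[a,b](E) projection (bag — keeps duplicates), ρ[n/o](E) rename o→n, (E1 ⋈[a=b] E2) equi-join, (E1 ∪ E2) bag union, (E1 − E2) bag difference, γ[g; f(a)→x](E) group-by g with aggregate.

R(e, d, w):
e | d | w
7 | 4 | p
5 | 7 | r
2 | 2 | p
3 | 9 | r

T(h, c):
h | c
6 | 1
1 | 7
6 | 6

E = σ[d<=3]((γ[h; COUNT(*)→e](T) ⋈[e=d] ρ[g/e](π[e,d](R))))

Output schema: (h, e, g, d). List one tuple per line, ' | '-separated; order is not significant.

Stepwise |·|:
  T → 3
  γ[h; COUNT(*)→e](T) → 2
  R → 4
  π[e,d](R) → 4
  ρ[g/e](π[e,d](R)) → 4
  (γ[h; COUNT(*)→e](T) ⋈[e=d] ρ[g/e](π[e,d](R))) → 1
  σ[d<=3]((γ[h; COUNT(*)→e](T) ⋈[e=d] ρ[g/e](π[e,d](R)))) → 1

== RESULT ==
h | e | g | d
6 | 2 | 2 | 2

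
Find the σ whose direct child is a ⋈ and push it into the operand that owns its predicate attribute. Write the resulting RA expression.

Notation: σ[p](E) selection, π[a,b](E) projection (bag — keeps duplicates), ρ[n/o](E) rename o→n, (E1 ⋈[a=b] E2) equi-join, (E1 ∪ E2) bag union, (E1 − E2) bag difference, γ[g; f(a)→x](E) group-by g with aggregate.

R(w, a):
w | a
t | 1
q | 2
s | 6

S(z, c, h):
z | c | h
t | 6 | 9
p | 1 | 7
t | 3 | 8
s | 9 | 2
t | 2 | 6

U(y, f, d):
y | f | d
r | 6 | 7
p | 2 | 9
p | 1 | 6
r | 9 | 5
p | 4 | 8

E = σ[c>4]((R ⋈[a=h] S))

σ filters on c, owned by the right side.
E' = (R ⋈[a=h] σ[c>4](S))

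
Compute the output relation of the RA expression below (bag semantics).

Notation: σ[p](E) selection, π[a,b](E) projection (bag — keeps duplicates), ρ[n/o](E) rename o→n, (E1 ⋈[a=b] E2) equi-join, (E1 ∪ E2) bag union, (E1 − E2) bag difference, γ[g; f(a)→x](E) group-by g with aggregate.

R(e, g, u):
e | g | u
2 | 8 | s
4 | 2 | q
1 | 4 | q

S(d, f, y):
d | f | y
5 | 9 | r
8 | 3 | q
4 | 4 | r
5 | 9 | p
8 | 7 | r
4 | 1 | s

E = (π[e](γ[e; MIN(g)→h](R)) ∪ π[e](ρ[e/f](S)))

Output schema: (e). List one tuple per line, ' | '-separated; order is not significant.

Per-node cardinality:
  R → 3
  γ[e; MIN(g)→h](R) → 3
  π[e](γ[e; MIN(g)→h](R)) → 3
  S → 6
  ρ[e/f](S) → 6
  π[e](ρ[e/f](S)) → 6
  (π[e](γ[e; MIN(g)→h](R)) ∪ π[e](ρ[e/f](S))) → 9

== RESULT ==
e
1
1
2
3
4
4
7
9
9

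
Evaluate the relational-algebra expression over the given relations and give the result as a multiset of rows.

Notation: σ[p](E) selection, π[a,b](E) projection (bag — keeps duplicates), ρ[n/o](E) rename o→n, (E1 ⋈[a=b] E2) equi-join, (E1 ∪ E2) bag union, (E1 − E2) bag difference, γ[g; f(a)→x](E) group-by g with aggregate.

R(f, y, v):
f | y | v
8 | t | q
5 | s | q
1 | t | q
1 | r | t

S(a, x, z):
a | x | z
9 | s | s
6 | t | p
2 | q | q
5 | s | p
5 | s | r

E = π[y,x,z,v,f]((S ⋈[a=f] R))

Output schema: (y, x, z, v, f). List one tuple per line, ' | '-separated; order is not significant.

Subexpression sizes:
  S → 5
  R → 4
  (S ⋈[a=f] R) → 2
  π[y,x,z,v,f]((S ⋈[a=f] R)) → 2

== RESULT ==
y | x | z | v | f
s | s | p | q | 5
s | s | r | q | 5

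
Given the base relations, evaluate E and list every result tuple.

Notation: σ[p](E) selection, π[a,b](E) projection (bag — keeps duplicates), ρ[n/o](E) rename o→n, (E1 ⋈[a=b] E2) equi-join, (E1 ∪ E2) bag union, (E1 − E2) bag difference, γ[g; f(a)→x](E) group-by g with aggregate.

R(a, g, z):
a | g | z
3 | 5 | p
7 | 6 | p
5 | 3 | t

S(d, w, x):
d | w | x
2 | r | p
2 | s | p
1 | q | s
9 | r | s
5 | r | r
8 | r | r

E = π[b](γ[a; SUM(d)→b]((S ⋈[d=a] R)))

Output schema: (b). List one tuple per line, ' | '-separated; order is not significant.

Subexpression sizes:
  S → 6
  R → 3
  (S ⋈[d=a] R) → 1
  γ[a; SUM(d)→b]((S ⋈[d=a] R)) → 1
  π[b](γ[a; SUM(d)→b]((S ⋈[d=a] R))) → 1

== RESULT ==
b
5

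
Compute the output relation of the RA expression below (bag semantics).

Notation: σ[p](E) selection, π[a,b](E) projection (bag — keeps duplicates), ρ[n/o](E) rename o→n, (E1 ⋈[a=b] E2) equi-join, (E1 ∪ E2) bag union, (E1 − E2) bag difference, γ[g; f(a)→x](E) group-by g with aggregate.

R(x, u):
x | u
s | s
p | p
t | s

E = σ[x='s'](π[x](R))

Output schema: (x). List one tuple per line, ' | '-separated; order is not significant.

Subexpression sizes:
  R → 3
  π[x](R) → 3
  σ[x='s'](π[x](R)) → 1

== RESULT ==
x
s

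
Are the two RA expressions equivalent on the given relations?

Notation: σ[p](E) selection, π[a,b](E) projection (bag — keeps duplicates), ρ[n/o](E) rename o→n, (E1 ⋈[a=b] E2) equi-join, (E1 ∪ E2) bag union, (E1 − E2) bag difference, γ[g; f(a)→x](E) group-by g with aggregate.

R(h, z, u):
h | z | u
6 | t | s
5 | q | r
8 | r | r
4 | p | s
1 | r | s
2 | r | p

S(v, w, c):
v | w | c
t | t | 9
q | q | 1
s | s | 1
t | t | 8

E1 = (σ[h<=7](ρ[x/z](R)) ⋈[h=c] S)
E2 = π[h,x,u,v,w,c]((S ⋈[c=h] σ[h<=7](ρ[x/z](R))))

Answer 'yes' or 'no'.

E1 row counts bottom-up:
  R → 6
  ρ[x/z](R) → 6
  σ[h<=7](ρ[x/z](R)) → 5
  S → 4
  (σ[h<=7](ρ[x/z](R)) ⋈[h=c] S) → 2
E2 row counts bottom-up:
  S → 4
  R → 6
  ρ[x/z](R) → 6
  σ[h<=7](ρ[x/z](R)) → 5
  (S ⋈[c=h] σ[h<=7](ρ[x/z](R))) → 2
  π[h,x,u,v,w,c]((S ⋈[c=h] σ[h<=7](ρ[x/z](R)))) → 2

E1 and E2 produce the same multiset:
h | x | u | v | w | c
1 | r | s | q | q | 1
1 | r | s | s | s | 1

yes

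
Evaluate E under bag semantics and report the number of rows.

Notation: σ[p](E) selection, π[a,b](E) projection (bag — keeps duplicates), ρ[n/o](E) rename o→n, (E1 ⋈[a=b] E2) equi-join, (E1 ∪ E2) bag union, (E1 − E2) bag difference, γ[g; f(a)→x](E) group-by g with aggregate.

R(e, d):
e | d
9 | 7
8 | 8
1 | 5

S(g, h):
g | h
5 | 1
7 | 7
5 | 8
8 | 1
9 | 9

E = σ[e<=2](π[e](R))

Row counts bottom-up:
  R → 3
  π[e](R) → 3
  σ[e<=2](π[e](R)) → 1

|E| = 1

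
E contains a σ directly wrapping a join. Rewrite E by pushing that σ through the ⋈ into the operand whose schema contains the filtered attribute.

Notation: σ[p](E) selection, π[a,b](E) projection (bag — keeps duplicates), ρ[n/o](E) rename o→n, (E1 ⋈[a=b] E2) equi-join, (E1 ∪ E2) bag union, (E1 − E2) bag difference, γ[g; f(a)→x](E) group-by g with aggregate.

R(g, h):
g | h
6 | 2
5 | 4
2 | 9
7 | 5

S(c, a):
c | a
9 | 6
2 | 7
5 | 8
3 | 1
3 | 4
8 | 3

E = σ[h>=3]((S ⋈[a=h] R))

σ filters on h, owned by the right side.
E' = (S ⋈[a=h] σ[h>=3](R))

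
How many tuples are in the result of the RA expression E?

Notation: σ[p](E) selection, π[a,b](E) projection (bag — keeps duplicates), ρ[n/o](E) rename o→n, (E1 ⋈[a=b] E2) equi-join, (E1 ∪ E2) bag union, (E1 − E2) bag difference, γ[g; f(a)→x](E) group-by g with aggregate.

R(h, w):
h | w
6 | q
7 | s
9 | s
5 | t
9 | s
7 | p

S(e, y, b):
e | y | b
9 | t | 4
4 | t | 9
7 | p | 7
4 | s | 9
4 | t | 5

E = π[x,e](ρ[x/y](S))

Row counts bottom-up:
  S → 5
  ρ[x/y](S) → 5
  π[x,e](ρ[x/y](S)) → 5

|E| = 5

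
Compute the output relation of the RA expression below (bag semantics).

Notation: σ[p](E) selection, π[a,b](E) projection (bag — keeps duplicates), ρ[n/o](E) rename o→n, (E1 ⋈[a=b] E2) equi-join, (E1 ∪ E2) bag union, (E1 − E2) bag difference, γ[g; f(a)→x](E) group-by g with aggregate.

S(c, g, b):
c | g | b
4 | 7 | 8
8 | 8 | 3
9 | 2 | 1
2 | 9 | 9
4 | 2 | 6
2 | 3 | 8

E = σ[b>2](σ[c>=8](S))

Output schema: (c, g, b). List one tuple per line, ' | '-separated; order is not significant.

Per-node cardinality:
  S → 6
  σ[c>=8](S) → 2
  σ[b>2](σ[c>=8](S)) → 1

== RESULT ==
c | g | b
8 | 8 | 3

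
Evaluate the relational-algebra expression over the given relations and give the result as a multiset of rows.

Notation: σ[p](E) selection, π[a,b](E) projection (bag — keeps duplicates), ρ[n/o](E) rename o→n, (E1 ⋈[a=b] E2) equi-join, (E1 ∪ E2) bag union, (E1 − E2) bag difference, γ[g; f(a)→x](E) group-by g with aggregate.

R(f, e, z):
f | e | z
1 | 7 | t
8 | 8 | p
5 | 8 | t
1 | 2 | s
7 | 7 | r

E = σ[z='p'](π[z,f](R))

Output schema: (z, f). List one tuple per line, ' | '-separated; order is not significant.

Subexpression sizes:
  R → 5
  π[z,f](R) → 5
  σ[z='p'](π[z,f](R)) → 1

== RESULT ==
z | f
p | 8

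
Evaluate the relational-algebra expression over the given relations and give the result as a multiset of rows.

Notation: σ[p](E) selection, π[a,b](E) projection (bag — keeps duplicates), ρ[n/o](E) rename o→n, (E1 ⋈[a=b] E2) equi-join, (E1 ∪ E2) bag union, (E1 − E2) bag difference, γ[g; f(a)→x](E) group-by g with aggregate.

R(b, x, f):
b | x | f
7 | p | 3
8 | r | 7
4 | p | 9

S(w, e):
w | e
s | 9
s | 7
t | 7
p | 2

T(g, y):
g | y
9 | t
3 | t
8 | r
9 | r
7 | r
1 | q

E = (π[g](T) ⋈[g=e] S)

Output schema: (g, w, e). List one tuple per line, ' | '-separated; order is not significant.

Row counts bottom-up:
  T → 6
  π[g](T) → 6
  S → 4
  (π[g](T) ⋈[g=e] S) → 4

== RESULT ==
g | w | e
7 | s | 7
7 | t | 7
9 | s | 9
9 | s | 9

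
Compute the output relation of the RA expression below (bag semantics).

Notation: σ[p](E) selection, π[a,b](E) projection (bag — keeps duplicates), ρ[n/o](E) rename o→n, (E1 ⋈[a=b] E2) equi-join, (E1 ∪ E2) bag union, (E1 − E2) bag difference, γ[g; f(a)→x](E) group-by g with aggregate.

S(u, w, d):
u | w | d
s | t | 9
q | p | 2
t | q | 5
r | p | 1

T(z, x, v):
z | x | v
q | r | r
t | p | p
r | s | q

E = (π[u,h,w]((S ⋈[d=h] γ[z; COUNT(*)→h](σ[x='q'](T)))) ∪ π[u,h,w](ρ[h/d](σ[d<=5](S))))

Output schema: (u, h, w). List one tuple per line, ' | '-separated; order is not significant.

Subexpression sizes:
  S → 4
  T → 3
  σ[x='q'](T) → 0
  γ[z; COUNT(*)→h](σ[x='q'](T)) → 0
  (S ⋈[d=h] γ[z; COUNT(*)→h](σ[x='q'](T))) → 0
  π[u,h,w]((S ⋈[d=h] γ[z; COUNT(*)→h](σ[x='q'](T)))) → 0
  S → 4
  σ[d<=5](S) → 3
  ρ[h/d](σ[d<=5](S)) → 3
  π[u,h,w](ρ[h/d](σ[d<=5](S))) → 3
  (π[u,h,w]((S ⋈[d=h] γ[z; COUNT(*)→h](σ[x='q'](T)))) ∪ π[u,h,w](ρ[h/d](σ[d<=5](S)))) → 3

== RESULT ==
u | h | w
q | 2 | p
r | 1 | p
t | 5 | q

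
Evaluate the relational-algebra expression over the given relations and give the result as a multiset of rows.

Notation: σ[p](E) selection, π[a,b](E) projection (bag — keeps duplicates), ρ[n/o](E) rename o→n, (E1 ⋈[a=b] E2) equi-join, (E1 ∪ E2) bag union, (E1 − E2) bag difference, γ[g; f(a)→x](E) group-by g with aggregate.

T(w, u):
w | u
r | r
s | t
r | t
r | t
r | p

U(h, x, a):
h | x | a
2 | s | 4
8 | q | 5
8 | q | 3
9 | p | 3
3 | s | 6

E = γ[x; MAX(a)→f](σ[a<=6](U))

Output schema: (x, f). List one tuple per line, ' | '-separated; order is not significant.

Row counts bottom-up:
  U → 5
  σ[a<=6](U) → 5
  γ[x; MAX(a)→f](σ[a<=6](U)) → 3

== RESULT ==
x | f
p | 3
q | 5
s | 6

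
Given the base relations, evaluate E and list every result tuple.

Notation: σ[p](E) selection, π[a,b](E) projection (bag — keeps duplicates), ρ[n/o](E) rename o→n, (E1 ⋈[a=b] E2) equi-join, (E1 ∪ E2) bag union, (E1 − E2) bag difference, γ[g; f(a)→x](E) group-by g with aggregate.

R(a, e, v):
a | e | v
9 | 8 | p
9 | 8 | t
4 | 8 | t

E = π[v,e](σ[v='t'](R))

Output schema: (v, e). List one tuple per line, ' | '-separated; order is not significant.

Subexpression sizes:
  R → 3
  σ[v='t'](R) → 2
  π[v,e](σ[v='t'](R)) → 2

== RESULT ==
v | e
t | 8
t | 8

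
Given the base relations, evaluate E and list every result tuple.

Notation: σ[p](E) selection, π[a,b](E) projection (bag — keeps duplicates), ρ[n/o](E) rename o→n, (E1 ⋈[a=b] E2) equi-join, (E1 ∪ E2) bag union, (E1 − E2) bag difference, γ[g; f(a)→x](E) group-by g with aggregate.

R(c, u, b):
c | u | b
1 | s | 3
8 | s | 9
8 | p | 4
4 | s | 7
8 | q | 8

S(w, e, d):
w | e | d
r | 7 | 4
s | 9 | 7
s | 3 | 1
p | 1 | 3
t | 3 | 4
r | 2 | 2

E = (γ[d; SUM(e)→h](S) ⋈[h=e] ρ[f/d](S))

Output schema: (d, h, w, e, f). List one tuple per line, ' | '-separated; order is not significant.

Row counts bottom-up:
  S → 6
  γ[d; SUM(e)→h](S) → 5
  S → 6
  ρ[f/d](S) → 6
  (γ[d; SUM(e)→h](S) ⋈[h=e] ρ[f/d](S)) → 5

== RESULT ==
d | h | w | e | f
1 | 3 | s | 3 | 1
1 | 3 | t | 3 | 4
2 | 2 | r | 2 | 2
3 | 1 | p | 1 | 3
7 | 9 | s | 9 | 7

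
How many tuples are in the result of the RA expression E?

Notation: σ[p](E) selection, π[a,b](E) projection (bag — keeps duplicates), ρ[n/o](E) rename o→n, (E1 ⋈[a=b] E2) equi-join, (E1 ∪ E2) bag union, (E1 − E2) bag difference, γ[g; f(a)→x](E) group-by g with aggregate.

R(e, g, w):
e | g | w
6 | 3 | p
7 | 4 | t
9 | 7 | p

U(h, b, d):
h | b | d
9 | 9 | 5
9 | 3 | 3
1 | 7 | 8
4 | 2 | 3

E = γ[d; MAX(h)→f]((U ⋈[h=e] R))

Per-node cardinality:
  U → 4
  R → 3
  (U ⋈[h=e] R) → 2
  γ[d; MAX(h)→f]((U ⋈[h=e] R)) → 2

|E| = 2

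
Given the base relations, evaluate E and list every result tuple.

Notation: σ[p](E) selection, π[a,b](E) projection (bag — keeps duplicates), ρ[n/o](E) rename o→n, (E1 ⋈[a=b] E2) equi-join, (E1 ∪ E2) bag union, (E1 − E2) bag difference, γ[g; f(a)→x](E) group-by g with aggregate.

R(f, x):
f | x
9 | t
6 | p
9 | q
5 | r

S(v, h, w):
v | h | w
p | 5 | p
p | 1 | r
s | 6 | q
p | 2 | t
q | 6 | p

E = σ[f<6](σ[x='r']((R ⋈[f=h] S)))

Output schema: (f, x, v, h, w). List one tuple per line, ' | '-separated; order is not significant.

Per-node cardinality:
  R → 4
  S → 5
  (R ⋈[f=h] S) → 3
  σ[x='r']((R ⋈[f=h] S)) → 1
  σ[f<6](σ[x='r']((R ⋈[f=h] S))) → 1

== RESULT ==
f | x | v | h | w
5 | r | p | 5 | p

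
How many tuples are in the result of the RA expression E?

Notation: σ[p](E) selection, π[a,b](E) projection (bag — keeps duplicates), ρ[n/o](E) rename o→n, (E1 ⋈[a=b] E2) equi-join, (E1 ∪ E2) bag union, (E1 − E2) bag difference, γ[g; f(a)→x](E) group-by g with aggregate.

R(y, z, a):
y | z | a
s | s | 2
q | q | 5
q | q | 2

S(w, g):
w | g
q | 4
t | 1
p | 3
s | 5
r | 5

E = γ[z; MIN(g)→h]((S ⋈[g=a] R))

Subexpression sizes:
  S → 5
  R → 3
  (S ⋈[g=a] R) → 2
  γ[z; MIN(g)→h]((S ⋈[g=a] R)) → 1

|E| = 1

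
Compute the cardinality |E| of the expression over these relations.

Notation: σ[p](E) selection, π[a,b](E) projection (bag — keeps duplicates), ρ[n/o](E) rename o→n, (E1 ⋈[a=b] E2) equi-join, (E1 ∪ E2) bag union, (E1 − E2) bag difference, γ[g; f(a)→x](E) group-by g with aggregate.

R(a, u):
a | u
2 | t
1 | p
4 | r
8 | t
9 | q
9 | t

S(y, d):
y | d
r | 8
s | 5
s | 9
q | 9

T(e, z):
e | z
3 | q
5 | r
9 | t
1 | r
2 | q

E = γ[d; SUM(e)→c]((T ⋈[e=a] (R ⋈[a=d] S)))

Subexpression sizes:
  T → 5
  R → 6
  S → 4
  (R ⋈[a=d] S) → 5
  (T ⋈[e=a] (R ⋈[a=d] S)) → 4
  γ[d; SUM(e)→c]((T ⋈[e=a] (R ⋈[a=d] S))) → 1

|E| = 1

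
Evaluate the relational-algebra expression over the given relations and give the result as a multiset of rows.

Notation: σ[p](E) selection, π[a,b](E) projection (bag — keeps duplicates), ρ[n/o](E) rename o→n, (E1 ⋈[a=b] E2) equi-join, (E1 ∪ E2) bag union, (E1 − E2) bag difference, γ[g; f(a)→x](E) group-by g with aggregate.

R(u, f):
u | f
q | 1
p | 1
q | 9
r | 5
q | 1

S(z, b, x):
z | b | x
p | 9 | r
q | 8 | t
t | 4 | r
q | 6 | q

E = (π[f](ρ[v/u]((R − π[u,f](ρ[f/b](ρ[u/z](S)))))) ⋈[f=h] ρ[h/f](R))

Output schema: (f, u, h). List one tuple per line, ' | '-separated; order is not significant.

Stepwise |·|:
  R → 5
  S → 4
  ρ[u/z](S) → 4
  ρ[f/b](ρ[u/z](S)) → 4
  π[u,f](ρ[f/b](ρ[u/z](S))) → 4
  (R − π[u,f](ρ[f/b](ρ[u/z](S)))) → 5
  ρ[v/u]((R − π[u,f](ρ[f/b](ρ[u/z](S))))) → 5
  π[f](ρ[v/u]((R − π[u,f](ρ[f/b](ρ[u/z](S)))))) → 5
  R → 5
  ρ[h/f](R) → 5
  (π[f](ρ[v/u]((R − π[u,f](ρ[f/b](ρ[u/z](S)))))) ⋈[f=h] ρ[h/f](R)) → 11

== RESULT ==
f | u | h
1 | p | 1
1 | p | 1
1 | p | 1
1 | q | 1
1 | q | 1
1 | q | 1
1 | q | 1
1 | q | 1
1 | q | 1
5 | r | 5
9 | q | 9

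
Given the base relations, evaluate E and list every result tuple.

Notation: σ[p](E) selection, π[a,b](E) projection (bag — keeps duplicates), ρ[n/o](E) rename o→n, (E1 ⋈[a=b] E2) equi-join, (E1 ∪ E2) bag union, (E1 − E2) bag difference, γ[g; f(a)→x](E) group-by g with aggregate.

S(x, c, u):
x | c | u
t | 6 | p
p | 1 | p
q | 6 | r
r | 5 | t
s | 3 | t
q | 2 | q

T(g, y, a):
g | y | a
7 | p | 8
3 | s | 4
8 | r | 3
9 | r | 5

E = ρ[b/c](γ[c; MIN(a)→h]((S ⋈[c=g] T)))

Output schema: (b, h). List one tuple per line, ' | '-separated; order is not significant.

Per-node cardinality:
  S → 6
  T → 4
  (S ⋈[c=g] T) → 1
  γ[c; MIN(a)→h]((S ⋈[c=g] T)) → 1
  ρ[b/c](γ[c; MIN(a)→h]((S ⋈[c=g] T))) → 1

== RESULT ==
b | h
3 | 4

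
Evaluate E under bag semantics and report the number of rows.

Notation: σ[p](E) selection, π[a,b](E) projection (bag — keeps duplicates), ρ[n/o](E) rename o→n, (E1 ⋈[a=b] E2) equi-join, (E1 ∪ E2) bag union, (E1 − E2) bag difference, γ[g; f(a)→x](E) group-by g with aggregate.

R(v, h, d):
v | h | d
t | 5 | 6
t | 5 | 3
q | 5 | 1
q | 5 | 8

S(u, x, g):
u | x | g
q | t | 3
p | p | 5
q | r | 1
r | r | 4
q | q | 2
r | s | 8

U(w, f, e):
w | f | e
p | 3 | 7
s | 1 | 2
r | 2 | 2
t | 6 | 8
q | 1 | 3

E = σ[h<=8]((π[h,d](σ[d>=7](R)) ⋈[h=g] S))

Stepwise |·|:
  R → 4
  σ[d>=7](R) → 1
  π[h,d](σ[d>=7](R)) → 1
  S → 6
  (π[h,d](σ[d>=7](R)) ⋈[h=g] S) → 1
  σ[h<=8]((π[h,d](σ[d>=7](R)) ⋈[h=g] S)) → 1

|E| = 1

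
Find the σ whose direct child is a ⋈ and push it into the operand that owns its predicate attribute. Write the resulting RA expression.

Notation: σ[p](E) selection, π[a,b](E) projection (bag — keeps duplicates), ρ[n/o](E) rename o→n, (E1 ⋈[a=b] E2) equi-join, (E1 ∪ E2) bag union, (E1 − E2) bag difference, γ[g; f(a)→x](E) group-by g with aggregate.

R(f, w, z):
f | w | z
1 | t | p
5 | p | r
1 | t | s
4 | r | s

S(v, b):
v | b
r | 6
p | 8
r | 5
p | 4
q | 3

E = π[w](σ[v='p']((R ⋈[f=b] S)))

σ filters on v, owned by the right side.
E' = π[w]((R ⋈[f=b] σ[v='p'](S)))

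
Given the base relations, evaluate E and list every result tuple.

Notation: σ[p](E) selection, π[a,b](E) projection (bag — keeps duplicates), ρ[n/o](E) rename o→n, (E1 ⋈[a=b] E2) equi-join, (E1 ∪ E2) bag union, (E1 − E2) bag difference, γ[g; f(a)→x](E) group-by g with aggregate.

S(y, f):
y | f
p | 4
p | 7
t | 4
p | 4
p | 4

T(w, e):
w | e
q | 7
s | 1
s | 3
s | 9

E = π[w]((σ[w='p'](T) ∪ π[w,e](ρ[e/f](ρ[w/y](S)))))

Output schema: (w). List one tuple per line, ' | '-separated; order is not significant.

Stepwise |·|:
  T → 4
  σ[w='p'](T) → 0
  S → 5
  ρ[w/y](S) → 5
  ρ[e/f](ρ[w/y](S)) → 5
  π[w,e](ρ[e/f](ρ[w/y](S))) → 5
  (σ[w='p'](T) ∪ π[w,e](ρ[e/f](ρ[w/y](S)))) → 5
  π[w]((σ[w='p'](T) ∪ π[w,e](ρ[e/f](ρ[w/y](S))))) → 5

== RESULT ==
w
p
p
p
p
t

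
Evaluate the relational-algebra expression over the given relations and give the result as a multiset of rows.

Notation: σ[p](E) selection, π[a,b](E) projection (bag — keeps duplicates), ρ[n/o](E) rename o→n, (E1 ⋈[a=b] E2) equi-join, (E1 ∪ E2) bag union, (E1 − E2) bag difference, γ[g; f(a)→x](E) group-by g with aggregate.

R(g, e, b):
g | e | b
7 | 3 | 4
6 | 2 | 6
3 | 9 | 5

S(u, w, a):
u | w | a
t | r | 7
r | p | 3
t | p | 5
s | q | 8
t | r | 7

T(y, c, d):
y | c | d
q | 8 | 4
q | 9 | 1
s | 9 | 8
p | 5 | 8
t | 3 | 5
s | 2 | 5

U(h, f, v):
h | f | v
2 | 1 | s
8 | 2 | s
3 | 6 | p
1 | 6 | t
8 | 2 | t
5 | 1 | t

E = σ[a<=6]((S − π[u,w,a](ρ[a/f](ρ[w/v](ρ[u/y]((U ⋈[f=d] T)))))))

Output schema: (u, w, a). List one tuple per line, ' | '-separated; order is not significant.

Subexpression sizes:
  S → 5
  U → 6
  T → 6
  (U ⋈[f=d] T) → 2
  ρ[u/y]((U ⋈[f=d] T)) → 2
  ρ[w/v](ρ[u/y]((U ⋈[f=d] T))) → 2
  ρ[a/f](ρ[w/v](ρ[u/y]((U ⋈[f=d] T)))) → 2
  π[u,w,a](ρ[a/f](ρ[w/v](ρ[u/y]((U ⋈[f=d] T))))) → 2
  (S − π[u,w,a](ρ[a/f](ρ[w/v](ρ[u/y]((U ⋈[f=d] T)))))) → 5
  σ[a<=6]((S − π[u,w,a](ρ[a/f](ρ[w/v](ρ[u/y]((U ⋈[f=d] T))))))) → 2

== RESULT ==
u | w | a
r | p | 3
t | p | 5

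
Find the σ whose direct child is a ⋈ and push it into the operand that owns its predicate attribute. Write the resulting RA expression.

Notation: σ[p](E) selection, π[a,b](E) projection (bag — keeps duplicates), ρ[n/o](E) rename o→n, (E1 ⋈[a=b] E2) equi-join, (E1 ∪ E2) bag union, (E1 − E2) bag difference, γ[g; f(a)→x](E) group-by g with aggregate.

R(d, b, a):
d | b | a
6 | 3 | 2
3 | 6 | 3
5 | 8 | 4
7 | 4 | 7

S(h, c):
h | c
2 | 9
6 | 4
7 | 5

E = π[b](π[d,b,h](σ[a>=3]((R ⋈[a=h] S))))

σ filters on a, owned by the left side.
E' = π[b](π[d,b,h]((σ[a>=3](R) ⋈[a=h] S)))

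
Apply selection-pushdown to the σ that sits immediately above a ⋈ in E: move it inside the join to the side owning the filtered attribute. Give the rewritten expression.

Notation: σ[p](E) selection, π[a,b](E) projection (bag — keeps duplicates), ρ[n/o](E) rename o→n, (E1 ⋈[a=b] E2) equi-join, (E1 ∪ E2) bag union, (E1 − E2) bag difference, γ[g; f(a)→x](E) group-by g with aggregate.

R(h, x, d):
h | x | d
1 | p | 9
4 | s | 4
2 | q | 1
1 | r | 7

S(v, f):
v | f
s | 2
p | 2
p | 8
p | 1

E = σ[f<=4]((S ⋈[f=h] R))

σ filters on f, owned by the left side.
E' = (σ[f<=4](S) ⋈[f=h] R)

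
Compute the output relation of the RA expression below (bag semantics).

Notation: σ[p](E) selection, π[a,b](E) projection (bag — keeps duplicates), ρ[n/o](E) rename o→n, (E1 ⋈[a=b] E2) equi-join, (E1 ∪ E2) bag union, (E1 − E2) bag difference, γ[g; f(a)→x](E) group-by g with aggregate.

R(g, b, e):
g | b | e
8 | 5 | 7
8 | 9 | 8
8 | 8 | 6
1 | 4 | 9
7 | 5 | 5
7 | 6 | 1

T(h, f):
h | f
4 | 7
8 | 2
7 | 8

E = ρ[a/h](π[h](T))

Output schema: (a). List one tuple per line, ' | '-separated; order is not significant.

Stepwise |·|:
  T → 3
  π[h](T) → 3
  ρ[a/h](π[h](T)) → 3

== RESULT ==
a
4
7
8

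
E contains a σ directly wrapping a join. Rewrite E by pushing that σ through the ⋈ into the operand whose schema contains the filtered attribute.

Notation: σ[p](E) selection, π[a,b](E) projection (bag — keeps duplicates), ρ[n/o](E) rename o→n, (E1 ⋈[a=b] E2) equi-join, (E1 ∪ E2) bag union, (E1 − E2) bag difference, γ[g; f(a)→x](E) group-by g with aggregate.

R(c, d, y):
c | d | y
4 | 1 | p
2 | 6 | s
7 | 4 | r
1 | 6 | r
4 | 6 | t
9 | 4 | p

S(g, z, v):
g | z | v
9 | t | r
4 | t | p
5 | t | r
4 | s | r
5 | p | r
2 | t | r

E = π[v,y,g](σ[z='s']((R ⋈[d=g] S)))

σ filters on z, owned by the right side.
E' = π[v,y,g]((R ⋈[d=g] σ[z='s'](S)))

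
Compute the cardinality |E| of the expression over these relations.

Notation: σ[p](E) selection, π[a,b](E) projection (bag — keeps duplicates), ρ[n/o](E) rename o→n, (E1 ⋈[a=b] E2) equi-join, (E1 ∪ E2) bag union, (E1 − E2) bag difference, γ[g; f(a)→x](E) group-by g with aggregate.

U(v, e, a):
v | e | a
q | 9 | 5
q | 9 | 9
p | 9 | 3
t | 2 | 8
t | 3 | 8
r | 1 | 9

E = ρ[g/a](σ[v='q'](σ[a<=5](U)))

Stepwise |·|:
  U → 6
  σ[a<=5](U) → 2
  σ[v='q'](σ[a<=5](U)) → 1
  ρ[g/a](σ[v='q'](σ[a<=5](U))) → 1

|E| = 1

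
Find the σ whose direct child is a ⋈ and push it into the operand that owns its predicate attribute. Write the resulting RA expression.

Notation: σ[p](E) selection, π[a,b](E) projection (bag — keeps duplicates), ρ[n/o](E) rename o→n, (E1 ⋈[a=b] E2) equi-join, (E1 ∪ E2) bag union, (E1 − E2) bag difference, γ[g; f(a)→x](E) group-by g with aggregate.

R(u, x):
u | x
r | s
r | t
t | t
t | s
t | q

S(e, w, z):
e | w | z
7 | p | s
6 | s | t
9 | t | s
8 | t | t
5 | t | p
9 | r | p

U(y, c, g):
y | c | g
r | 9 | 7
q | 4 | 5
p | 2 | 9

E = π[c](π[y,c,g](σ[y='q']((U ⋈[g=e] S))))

σ filters on y, owned by the left side.
E' = π[c](π[y,c,g]((σ[y='q'](U) ⋈[g=e] S)))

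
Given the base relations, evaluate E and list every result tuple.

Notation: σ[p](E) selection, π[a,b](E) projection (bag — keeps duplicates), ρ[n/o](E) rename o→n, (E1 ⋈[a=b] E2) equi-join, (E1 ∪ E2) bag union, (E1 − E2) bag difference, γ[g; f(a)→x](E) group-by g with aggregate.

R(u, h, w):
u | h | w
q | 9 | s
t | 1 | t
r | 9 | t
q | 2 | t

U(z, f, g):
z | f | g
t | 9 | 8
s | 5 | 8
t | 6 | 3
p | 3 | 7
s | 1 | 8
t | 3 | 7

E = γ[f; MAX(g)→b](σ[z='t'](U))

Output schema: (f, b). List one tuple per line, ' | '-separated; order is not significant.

Per-node cardinality:
  U → 6
  σ[z='t'](U) → 3
  γ[f; MAX(g)→b](σ[z='t'](U)) → 3

== RESULT ==
f | b
3 | 7
6 | 3
9 | 8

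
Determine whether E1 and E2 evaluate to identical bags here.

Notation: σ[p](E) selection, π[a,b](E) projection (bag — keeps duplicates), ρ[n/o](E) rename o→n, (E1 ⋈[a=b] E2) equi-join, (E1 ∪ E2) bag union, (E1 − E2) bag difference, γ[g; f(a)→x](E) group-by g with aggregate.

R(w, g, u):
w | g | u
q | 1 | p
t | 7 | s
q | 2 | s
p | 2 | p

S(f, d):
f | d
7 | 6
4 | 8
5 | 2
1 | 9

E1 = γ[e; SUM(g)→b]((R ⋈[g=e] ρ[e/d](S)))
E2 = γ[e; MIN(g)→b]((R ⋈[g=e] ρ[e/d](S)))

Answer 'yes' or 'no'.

E1 subexpression sizes:
  R → 4
  S → 4
  ρ[e/d](S) → 4
  (R ⋈[g=e] ρ[e/d](S)) → 2
  γ[e; SUM(g)→b]((R ⋈[g=e] ρ[e/d](S))) → 1
E2 subexpression sizes:
  R → 4
  S → 4
  ρ[e/d](S) → 4
  (R ⋈[g=e] ρ[e/d](S)) → 2
  γ[e; MIN(g)→b]((R ⋈[g=e] ρ[e/d](S))) → 1

E1 result:
e | b
2 | 4
E2 result:
e | b
2 | 2
Witness: (2, 4) appears 1× in E1 but 0× in E2.

no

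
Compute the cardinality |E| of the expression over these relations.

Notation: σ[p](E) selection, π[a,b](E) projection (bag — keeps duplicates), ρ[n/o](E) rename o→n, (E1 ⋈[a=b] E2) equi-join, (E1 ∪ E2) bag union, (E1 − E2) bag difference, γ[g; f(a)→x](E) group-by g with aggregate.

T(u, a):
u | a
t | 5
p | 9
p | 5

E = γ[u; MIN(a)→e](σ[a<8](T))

Per-node cardinality:
  T → 3
  σ[a<8](T) → 2
  γ[u; MIN(a)→e](σ[a<8](T)) → 2

|E| = 2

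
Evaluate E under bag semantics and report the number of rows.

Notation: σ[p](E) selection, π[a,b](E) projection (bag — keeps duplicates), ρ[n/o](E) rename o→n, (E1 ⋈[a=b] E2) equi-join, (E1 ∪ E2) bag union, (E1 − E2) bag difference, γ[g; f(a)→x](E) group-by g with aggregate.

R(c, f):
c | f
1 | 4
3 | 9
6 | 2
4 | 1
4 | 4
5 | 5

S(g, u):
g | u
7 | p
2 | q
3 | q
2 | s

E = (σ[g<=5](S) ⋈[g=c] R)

Row counts bottom-up:
  S → 4
  σ[g<=5](S) → 3
  R → 6
  (σ[g<=5](S) ⋈[g=c] R) → 1

|E| = 1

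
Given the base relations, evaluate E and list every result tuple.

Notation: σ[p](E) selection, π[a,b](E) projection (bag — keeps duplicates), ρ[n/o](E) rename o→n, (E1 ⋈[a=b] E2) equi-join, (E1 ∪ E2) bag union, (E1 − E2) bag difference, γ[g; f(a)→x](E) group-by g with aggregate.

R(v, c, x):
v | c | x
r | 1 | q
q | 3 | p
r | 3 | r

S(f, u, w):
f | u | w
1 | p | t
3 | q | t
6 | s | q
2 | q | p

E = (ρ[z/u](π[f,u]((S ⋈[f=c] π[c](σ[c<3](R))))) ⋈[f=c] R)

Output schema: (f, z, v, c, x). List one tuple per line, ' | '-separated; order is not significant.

Subexpression sizes:
  S → 4
  R → 3
  σ[c<3](R) → 1
  π[c](σ[c<3](R)) → 1
  (S ⋈[f=c] π[c](σ[c<3](R))) → 1
  π[f,u]((S ⋈[f=c] π[c](σ[c<3](R)))) → 1
  ρ[z/u](π[f,u]((S ⋈[f=c] π[c](σ[c<3](R))))) → 1
  R → 3
  (ρ[z/u](π[f,u]((S ⋈[f=c] π[c](σ[c<3](R))))) ⋈[f=c] R) → 1

== RESULT ==
f | z | v | c | x
1 | p | r | 1 | q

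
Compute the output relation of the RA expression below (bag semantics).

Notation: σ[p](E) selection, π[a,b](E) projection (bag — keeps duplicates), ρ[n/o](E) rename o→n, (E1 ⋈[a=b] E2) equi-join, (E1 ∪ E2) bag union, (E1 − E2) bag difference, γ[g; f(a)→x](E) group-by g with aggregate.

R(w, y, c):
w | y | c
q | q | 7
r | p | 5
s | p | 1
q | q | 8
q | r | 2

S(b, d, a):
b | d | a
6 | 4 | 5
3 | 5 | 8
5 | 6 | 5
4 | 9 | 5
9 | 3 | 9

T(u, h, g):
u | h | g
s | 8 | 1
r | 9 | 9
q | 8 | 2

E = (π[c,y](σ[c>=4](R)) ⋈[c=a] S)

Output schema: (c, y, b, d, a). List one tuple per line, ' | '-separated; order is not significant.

Per-node cardinality:
  R → 5
  σ[c>=4](R) → 3
  π[c,y](σ[c>=4](R)) → 3
  S → 5
  (π[c,y](σ[c>=4](R)) ⋈[c=a] S) → 4

== RESULT ==
c | y | b | d | a
5 | p | 4 | 9 | 5
5 | p | 5 | 6 | 5
5 | p | 6 | 4 | 5
8 | q | 3 | 5 | 8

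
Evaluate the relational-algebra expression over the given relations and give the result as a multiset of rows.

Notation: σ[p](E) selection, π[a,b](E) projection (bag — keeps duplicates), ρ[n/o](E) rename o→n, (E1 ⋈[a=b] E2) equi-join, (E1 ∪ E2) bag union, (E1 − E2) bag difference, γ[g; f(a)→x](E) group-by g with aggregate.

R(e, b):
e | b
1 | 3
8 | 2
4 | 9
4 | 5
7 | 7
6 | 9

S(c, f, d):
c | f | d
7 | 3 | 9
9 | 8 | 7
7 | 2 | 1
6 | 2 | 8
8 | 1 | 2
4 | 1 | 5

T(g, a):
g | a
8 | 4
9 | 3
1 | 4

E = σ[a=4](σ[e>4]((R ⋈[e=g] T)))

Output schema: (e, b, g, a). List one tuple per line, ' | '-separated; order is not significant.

Per-node cardinality:
  R → 6
  T → 3
  (R ⋈[e=g] T) → 2
  σ[e>4]((R ⋈[e=g] T)) → 1
  σ[a=4](σ[e>4]((R ⋈[e=g] T))) → 1

== RESULT ==
e | b | g | a
8 | 2 | 8 | 4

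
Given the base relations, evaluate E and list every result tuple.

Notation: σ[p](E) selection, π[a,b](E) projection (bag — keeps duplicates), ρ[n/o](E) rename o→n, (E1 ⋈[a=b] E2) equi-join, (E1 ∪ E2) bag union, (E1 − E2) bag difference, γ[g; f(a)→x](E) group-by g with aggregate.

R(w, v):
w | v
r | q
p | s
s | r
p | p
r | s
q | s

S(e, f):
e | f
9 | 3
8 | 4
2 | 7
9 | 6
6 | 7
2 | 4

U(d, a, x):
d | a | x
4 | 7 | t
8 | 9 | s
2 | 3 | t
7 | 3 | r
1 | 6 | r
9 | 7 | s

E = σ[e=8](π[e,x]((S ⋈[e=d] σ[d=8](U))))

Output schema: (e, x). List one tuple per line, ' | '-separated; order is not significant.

Stepwise |·|:
  S → 6
  U → 6
  σ[d=8](U) → 1
  (S ⋈[e=d] σ[d=8](U)) → 1
  π[e,x]((S ⋈[e=d] σ[d=8](U))) → 1
  σ[e=8](π[e,x]((S ⋈[e=d] σ[d=8](U)))) → 1

== RESULT ==
e | x
8 | s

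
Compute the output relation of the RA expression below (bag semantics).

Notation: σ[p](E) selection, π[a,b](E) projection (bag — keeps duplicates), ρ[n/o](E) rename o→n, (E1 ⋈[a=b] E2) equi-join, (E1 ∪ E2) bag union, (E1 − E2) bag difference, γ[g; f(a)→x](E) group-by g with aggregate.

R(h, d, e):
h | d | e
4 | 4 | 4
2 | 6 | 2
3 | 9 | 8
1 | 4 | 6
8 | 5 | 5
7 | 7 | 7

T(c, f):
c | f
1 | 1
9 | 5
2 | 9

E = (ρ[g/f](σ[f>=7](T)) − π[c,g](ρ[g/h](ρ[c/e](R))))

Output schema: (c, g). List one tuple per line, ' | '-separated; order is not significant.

Row counts bottom-up:
  T → 3
  σ[f>=7](T) → 1
  ρ[g/f](σ[f>=7](T)) → 1
  R → 6
  ρ[c/e](R) → 6
  ρ[g/h](ρ[c/e](R)) → 6
  π[c,g](ρ[g/h](ρ[c/e](R))) → 6
  (ρ[g/f](σ[f>=7](T)) − π[c,g](ρ[g/h](ρ[c/e](R)))) → 1

== RESULT ==
c | g
2 | 9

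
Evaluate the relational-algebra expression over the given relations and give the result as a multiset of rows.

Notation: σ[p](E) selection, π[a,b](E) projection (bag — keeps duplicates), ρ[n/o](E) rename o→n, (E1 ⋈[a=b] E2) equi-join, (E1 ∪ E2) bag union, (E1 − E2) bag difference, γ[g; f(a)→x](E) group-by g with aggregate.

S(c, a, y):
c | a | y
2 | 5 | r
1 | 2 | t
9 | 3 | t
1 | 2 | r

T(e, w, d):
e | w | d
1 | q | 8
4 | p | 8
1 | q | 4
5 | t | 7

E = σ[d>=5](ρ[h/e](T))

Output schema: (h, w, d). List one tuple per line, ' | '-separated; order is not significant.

Row counts bottom-up:
  T → 4
  ρ[h/e](T) → 4
  σ[d>=5](ρ[h/e](T)) → 3

== RESULT ==
h | w | d
1 | q | 8
4 | p | 8
5 | t | 7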